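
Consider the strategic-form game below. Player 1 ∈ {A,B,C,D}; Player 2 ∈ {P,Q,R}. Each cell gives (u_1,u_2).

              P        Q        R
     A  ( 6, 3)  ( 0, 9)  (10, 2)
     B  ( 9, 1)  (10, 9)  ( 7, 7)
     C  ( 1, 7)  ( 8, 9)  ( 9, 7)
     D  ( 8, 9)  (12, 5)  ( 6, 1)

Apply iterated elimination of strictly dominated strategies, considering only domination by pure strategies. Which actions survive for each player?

Survivors P1:{B,D} P2:{P,Q}

P2 drop R (Q beats it: A:9>2 B:9>7 C:9>7 D:5>1)
P1 drop A (B beats it: P:9>6 Q:10>0)
P1 drop C (B beats it: P:9>1 Q:10>8)
P1→{B,D} P2→{P,Q}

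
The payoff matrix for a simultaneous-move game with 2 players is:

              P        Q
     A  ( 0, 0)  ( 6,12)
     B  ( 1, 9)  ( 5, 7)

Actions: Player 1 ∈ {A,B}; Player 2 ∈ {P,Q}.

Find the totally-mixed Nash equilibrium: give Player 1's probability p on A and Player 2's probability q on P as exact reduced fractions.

P1 indiff ⇒ q·0+(1-q)·6 = q·1+(1-q)·5 ⇒ q(-1) = (1-q)(-1) ⇒ q = 1/2
P2 indiff ⇒ p·0+(1-p)·9 = p·12+(1-p)·7 ⇒ p(-12) = (1-p)(-2) ⇒ p = 1/7

P1 mixes 1/7 on A; P2 mixes 1/2 on P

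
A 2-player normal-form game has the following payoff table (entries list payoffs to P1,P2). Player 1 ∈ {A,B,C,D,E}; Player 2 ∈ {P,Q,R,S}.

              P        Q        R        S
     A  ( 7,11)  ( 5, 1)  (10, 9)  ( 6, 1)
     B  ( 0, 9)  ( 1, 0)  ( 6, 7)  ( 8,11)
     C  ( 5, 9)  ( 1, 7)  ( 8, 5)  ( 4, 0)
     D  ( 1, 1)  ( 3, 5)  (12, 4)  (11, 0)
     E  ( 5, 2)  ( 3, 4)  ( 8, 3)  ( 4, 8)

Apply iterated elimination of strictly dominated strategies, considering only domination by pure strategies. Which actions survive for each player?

IESDS → P1:{A,D} P2:{P,Q,R}

P1 drop B (D beats it: P:1>0 Q:3>1 R:12>6 S:11>8)
P1 drop C (A beats it: P:7>5 Q:5>1 R:10>8 S:6>4)
P1 drop E (A beats it: P:7>5 Q:5>3 R:10>8 S:6>4)
P2 drop S (P beats it: A:11>1 D:1>0)
P1→{A,D} P2→{P,Q,R}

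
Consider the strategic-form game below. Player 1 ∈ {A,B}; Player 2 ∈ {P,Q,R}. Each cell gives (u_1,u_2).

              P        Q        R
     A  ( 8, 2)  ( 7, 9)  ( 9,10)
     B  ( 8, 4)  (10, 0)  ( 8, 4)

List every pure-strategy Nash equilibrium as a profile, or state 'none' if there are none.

NE set: (A,R), (B,P)

(A,P): not NE [P2→R gives 10>2]
(A,Q): not NE [P1→B gives 10>7; P2→R gives 10>9]
(A,R): NE
(B,P): NE
(B,Q): not NE [P2→R gives 4>0]
(B,R): not NE [P1→A gives 9>8]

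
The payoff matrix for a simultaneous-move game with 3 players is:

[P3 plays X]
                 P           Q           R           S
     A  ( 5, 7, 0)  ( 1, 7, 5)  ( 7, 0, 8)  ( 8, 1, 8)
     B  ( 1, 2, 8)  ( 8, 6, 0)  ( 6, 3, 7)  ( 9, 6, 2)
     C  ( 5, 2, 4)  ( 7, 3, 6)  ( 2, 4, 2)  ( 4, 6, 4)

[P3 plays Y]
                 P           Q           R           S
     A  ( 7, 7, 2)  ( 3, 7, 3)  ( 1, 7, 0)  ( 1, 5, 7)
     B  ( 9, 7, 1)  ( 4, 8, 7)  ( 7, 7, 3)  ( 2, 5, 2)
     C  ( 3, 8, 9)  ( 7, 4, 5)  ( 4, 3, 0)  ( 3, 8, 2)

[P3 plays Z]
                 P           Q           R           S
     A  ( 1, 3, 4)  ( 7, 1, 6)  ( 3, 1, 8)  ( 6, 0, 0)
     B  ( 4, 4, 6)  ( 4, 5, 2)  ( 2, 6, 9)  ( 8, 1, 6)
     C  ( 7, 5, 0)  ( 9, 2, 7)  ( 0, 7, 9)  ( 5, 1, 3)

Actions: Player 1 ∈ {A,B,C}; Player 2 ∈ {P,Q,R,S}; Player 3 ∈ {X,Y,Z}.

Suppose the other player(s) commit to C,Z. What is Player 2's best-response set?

u_2(P vs C,Z) = 5
u_2(Q vs C,Z) = 2
u_2(R vs C,Z) = 7
u_2(S vs C,Z) = 1
max payoff 7 at {R}

P2 best: {R}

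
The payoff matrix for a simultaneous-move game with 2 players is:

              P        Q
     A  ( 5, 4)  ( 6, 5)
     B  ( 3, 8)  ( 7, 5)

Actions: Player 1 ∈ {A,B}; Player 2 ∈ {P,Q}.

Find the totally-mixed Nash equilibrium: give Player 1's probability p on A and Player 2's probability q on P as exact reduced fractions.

P1 mixes 3/4 on A; P2 mixes 1/3 on P

P1 indiff ⇒ q·5+(1-q)·6 = q·3+(1-q)·7 ⇒ q(2) = (1-q)(1) ⇒ q = 1/3
P2 indiff ⇒ p·4+(1-p)·8 = p·5+(1-p)·5 ⇒ p(-1) = (1-p)(-3) ⇒ p = 3/4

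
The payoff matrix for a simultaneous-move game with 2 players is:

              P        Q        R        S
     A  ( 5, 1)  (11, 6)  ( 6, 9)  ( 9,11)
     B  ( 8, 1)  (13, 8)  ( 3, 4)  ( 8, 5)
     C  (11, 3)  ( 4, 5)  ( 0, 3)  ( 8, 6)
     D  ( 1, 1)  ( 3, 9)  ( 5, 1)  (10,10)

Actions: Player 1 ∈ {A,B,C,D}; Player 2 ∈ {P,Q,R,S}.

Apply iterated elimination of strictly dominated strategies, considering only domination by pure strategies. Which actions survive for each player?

P2 drop P (Q beats it: A:6>1 B:8>1 C:5>3 D:9>1)
P1 drop C (A beats it: Q:11>4 R:6>0 S:9>8)
P2 drop R (S beats it: A:11>9 B:5>4 D:10>1)
P1→{A,B,D} P2→{Q,S}

Remaining: P1:{A,B,D} P2:{Q,S}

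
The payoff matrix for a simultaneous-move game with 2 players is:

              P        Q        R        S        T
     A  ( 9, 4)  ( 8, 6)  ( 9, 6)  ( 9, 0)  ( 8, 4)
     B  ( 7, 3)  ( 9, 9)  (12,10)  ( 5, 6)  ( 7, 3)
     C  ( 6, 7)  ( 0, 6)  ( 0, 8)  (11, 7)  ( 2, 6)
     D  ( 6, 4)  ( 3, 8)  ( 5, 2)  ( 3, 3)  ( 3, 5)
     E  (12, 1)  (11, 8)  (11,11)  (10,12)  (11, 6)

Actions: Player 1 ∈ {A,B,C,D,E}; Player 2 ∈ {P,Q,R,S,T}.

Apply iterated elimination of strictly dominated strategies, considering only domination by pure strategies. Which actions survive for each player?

Remaining: P1:{B,C,E} P2:{R,S}

P1 drop A (E beats it: P:12>9 Q:11>8 R:11>9 S:10>9 T:11>8)
P1 drop D (B beats it: P:7>6 Q:9>3 R:12>5 S:5>3 T:7>3)
P2 drop P (R beats it: B:10>3 C:8>7 E:11>1)
P2 drop Q (R beats it: B:10>9 C:8>6 E:11>8)
P2 drop T (R beats it: B:10>3 C:8>6 E:11>6)
P1→{B,C,E} P2→{R,S}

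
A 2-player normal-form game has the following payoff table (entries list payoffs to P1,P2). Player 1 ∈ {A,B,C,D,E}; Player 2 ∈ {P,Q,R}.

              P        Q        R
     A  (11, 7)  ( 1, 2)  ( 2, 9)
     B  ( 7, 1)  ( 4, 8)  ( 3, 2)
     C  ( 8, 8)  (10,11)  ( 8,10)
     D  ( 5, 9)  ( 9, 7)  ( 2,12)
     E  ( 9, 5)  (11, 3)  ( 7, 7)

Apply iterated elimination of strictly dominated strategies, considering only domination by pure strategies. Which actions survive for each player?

Remaining: P1:{C,E} P2:{Q,R}

P1 drop B (C beats it: P:8>7 Q:10>4 R:8>3)
P1 drop D (C beats it: P:8>5 Q:10>9 R:8>2)
P2 drop P (R beats it: A:9>7 C:10>8 E:7>5)
P1 drop A (C beats it: Q:10>1 R:8>2)
P1→{C,E} P2→{Q,R}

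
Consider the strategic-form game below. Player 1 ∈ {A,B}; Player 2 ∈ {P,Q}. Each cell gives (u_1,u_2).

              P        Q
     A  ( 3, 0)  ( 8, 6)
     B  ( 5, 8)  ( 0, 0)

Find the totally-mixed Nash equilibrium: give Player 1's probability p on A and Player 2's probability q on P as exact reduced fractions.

p=4/7, q=4/5

P1 indiff ⇒ q·3+(1-q)·8 = q·5+(1-q)·0 ⇒ q(-2) = (1-q)(-8) ⇒ q = 4/5
P2 indiff ⇒ p·0+(1-p)·8 = p·6+(1-p)·0 ⇒ p(-6) = (1-p)(-8) ⇒ p = 4/7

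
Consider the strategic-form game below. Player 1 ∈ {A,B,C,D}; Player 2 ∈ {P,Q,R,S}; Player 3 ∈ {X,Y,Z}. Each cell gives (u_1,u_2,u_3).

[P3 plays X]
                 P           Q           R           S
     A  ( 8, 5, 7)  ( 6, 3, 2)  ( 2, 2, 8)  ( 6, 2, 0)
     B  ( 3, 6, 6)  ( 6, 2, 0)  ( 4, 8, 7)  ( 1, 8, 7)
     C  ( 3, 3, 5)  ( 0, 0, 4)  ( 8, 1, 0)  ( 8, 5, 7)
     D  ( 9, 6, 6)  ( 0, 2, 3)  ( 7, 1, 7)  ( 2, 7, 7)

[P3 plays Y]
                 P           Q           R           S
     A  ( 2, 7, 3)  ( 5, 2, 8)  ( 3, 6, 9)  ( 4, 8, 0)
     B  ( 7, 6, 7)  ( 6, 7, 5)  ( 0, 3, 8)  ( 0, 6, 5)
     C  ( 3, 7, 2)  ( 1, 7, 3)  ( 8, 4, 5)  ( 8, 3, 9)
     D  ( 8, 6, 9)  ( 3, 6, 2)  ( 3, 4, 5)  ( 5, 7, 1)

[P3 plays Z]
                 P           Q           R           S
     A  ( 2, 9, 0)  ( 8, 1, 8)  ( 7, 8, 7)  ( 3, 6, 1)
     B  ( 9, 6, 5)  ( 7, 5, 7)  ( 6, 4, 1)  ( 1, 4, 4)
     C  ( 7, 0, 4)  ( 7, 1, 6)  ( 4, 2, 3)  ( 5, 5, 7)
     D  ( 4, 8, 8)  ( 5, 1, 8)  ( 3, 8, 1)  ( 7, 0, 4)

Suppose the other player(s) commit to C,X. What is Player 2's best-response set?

u_2(P vs C,X) = 3
u_2(Q vs C,X) = 0
u_2(R vs C,X) = 1
u_2(S vs C,X) = 5
max payoff 5 at {S}

argmax u_2 = {S}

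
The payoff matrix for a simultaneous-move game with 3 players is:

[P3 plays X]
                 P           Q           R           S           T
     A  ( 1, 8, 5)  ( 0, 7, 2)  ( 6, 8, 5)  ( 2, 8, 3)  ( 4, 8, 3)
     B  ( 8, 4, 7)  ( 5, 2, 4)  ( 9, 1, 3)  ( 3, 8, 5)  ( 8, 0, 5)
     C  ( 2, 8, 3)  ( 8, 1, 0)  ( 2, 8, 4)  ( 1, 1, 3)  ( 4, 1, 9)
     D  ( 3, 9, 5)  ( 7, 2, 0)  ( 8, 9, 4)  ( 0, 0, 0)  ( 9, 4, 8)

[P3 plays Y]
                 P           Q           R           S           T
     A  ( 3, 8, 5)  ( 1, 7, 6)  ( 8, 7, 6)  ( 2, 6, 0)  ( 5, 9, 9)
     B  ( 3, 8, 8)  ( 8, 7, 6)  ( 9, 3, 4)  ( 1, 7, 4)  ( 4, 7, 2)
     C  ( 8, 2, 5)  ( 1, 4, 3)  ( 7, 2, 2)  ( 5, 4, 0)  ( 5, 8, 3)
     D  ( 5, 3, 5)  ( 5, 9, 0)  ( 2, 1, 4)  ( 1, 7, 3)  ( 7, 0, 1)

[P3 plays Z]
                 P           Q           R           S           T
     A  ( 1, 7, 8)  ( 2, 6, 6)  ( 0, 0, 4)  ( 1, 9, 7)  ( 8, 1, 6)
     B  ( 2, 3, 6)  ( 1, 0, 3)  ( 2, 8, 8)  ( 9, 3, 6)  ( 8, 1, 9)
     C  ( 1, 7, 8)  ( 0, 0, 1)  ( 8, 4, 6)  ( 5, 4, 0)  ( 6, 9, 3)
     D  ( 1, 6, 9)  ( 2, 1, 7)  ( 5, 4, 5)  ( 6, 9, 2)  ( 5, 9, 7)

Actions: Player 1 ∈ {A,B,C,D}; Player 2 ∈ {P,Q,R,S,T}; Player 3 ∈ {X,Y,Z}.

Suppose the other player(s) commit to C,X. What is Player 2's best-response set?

BR_2 = {P,R}

u_2(P vs C,X) = 8
u_2(Q vs C,X) = 1
u_2(R vs C,X) = 8
u_2(S vs C,X) = 1
u_2(T vs C,X) = 1
max payoff 8 at {P,R}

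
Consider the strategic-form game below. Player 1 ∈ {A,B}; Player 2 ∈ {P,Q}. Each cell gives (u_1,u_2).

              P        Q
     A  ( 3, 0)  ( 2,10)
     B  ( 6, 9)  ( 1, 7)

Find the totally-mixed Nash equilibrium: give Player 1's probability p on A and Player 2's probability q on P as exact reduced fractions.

P1 indiff ⇒ q·3+(1-q)·2 = q·6+(1-q)·1 ⇒ q(-3) = (1-q)(-1) ⇒ q = 1/4
P2 indiff ⇒ p·0+(1-p)·9 = p·10+(1-p)·7 ⇒ p(-10) = (1-p)(-2) ⇒ p = 1/6

P1 mixes 1/6 on A; P2 mixes 1/4 on P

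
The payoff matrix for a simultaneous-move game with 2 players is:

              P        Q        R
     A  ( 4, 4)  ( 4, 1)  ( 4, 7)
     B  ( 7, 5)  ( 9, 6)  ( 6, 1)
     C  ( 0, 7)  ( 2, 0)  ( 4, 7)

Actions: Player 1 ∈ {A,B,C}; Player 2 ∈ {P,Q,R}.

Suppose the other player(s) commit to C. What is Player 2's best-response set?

u_2(P vs C) = 7
u_2(Q vs C) = 0
u_2(R vs C) = 7
max payoff 7 at {P,R}

BR_2 = {P,R}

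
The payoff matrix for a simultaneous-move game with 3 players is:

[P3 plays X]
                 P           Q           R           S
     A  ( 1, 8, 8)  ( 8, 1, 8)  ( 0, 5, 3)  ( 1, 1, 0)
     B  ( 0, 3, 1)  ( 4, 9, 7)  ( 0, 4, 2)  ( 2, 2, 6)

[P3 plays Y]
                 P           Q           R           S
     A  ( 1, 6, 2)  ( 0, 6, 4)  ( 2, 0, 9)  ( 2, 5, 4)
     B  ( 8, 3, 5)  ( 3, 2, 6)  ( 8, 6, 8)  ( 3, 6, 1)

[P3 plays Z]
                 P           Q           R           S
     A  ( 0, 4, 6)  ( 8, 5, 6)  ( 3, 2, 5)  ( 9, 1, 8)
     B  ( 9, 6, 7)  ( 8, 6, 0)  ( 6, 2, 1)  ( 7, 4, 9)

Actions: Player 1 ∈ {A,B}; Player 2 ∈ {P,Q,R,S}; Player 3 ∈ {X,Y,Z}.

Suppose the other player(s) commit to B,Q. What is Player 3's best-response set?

BR_3 = {X}

u_3(X vs B,Q) = 7
u_3(Y vs B,Q) = 6
u_3(Z vs B,Q) = 0
max payoff 7 at {X}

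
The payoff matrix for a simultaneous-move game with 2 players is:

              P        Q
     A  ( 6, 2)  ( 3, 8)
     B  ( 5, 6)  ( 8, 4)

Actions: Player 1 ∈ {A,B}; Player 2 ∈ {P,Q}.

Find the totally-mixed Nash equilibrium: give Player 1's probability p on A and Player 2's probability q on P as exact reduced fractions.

p=1/4, q=5/6

P1 indiff ⇒ q·6+(1-q)·3 = q·5+(1-q)·8 ⇒ q(1) = (1-q)(5) ⇒ q = 5/6
P2 indiff ⇒ p·2+(1-p)·6 = p·8+(1-p)·4 ⇒ p(-6) = (1-p)(-2) ⇒ p = 1/4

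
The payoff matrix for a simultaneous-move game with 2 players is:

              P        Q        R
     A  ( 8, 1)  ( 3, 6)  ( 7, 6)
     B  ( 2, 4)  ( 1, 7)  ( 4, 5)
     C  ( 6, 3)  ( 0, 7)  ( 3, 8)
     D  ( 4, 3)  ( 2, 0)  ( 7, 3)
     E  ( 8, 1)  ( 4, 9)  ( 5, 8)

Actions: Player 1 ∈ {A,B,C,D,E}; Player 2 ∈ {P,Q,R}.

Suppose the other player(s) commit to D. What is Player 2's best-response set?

BR_2 = {P,R}

u_2(P vs D) = 3
u_2(Q vs D) = 0
u_2(R vs D) = 3
max payoff 3 at {P,R}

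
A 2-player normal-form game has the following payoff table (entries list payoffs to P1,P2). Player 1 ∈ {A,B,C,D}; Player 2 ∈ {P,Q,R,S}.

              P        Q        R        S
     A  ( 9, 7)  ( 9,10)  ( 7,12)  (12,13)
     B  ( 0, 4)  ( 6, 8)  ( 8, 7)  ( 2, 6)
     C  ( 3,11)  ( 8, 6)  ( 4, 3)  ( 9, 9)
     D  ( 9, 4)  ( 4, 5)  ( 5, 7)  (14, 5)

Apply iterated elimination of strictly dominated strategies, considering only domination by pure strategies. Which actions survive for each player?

P1 drop C (A beats it: P:9>3 Q:9>8 R:7>4 S:12>9)
P2 drop P (Q beats it: A:10>7 B:8>4 D:5>4)
P1→{A,B,D} P2→{Q,R,S}

IESDS → P1:{A,B,D} P2:{Q,R,S}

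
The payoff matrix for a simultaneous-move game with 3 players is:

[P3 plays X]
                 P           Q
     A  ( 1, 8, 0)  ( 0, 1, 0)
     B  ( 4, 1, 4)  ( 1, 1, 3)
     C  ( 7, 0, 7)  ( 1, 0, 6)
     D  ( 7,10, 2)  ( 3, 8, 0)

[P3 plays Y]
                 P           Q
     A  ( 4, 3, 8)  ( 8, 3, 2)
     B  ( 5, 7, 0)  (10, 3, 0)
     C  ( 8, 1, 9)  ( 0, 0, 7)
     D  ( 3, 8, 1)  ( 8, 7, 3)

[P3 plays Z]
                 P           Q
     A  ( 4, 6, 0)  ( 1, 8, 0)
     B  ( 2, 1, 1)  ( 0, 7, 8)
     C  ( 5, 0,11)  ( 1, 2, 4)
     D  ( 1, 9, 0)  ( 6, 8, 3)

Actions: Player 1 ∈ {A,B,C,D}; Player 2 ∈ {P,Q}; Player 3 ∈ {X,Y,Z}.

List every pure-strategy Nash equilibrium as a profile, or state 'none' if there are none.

(A,P,X): not NE [P1→D gives 7>1; P3→Y gives 8>0]
(A,P,Y): not NE [P1→C gives 8>4]
(A,P,Z): not NE [P1→C gives 5>4; P2→Q gives 8>6; P3→Y gives 8>0]
(A,Q,X): not NE [P1→D gives 3>0; P2→P gives 8>1; P3→Y gives 2>0]
(A,Q,Y): not NE [P1→B gives 10>8]
(A,Q,Z): not NE [P1→D gives 6>1; P3→Y gives 2>0]
(B,P,X): not NE [P1→D gives 7>4]
(B,P,Y): not NE [P1→C gives 8>5; P3→X gives 4>0]
(B,P,Z): not NE [P1→C gives 5>2; P2→Q gives 7>1; P3→X gives 4>1]
(B,Q,X): not NE [P1→D gives 3>1; P3→Z gives 8>3]
(B,Q,Y): not NE [P2→P gives 7>3; P3→Z gives 8>0]
(B,Q,Z): not NE [P1→D gives 6>0]
(C,P,X): not NE [P3→Z gives 11>7]
(C,P,Y): not NE [P3→Z gives 11>9]
(C,P,Z): not NE [P2→Q gives 2>0]
(C,Q,X): not NE [P1→D gives 3>1; P3→Y gives 7>6]
(C,Q,Y): not NE [P1→B gives 10>0; P2→P gives 1>0]
(C,Q,Z): not NE [P1→D gives 6>1; P3→Y gives 7>4]
(D,P,X): NE
(D,P,Y): not NE [P1→C gives 8>3; P3→X gives 2>1]
(D,P,Z): not NE [P1→C gives 5>1; P3→X gives 2>0]
(D,Q,X): not NE [P2→P gives 10>8; P3→Z gives 3>0]
(D,Q,Y): not NE [P1→B gives 10>8; P2→P gives 8>7]
(D,Q,Z): not NE [P2→P gives 9>8]

Nash profiles: (D,P,X)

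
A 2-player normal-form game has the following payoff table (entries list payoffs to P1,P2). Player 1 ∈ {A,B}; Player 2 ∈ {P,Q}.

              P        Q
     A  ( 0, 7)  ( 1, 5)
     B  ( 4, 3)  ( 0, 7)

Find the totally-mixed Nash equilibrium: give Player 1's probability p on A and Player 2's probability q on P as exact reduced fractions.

P1 indiff ⇒ q·0+(1-q)·1 = q·4+(1-q)·0 ⇒ q(-4) = (1-q)(-1) ⇒ q = 1/5
P2 indiff ⇒ p·7+(1-p)·3 = p·5+(1-p)·7 ⇒ p(2) = (1-p)(4) ⇒ p = 2/3

p=2/3, q=1/5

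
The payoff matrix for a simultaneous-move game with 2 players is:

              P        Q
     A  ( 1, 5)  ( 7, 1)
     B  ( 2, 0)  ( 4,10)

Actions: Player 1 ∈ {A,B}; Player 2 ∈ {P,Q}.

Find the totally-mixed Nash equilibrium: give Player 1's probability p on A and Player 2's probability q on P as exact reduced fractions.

P1 indiff ⇒ q·1+(1-q)·7 = q·2+(1-q)·4 ⇒ q(-1) = (1-q)(-3) ⇒ q = 3/4
P2 indiff ⇒ p·5+(1-p)·0 = p·1+(1-p)·10 ⇒ p(4) = (1-p)(10) ⇒ p = 5/7

(p,q) = (5/7, 3/4)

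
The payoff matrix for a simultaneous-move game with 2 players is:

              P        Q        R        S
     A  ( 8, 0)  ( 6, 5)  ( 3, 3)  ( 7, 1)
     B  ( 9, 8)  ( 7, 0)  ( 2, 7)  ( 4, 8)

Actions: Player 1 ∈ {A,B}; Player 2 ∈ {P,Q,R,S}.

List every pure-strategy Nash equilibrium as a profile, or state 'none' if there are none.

(A,P): not NE [P1→B gives 9>8; P2→Q gives 5>0]
(A,Q): not NE [P1→B gives 7>6]
(A,R): not NE [P2→Q gives 5>3]
(A,S): not NE [P2→Q gives 5>1]
(B,P): NE
(B,Q): not NE [P2→S gives 8>0]
(B,R): not NE [P1→A gives 3>2; P2→S gives 8>7]
(B,S): not NE [P1→A gives 7>4]

Nash profiles: (B,P)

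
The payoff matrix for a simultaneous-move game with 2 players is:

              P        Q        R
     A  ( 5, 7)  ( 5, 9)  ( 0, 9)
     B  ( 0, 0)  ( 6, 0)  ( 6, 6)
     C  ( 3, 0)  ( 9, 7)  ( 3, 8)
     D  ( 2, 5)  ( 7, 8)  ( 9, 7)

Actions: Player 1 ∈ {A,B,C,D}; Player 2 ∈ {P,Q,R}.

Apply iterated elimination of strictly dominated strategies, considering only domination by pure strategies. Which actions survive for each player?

P1 drop B (D beats it: P:2>0 Q:7>6 R:9>6)
P2 drop P (Q beats it: A:9>7 C:7>0 D:8>5)
P1 drop A (C beats it: Q:9>5 R:3>0)
P1→{C,D} P2→{Q,R}

IESDS → P1:{C,D} P2:{Q,R}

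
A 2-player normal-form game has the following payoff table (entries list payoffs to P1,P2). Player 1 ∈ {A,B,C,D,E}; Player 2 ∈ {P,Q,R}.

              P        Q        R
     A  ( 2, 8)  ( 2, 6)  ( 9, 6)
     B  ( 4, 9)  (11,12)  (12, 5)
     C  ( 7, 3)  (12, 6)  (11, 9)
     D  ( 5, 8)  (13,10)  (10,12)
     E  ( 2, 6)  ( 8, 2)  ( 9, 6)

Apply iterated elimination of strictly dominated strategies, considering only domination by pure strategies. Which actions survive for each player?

Remaining: P1:{B,C,D} P2:{Q,R}

P1 drop A (B beats it: P:4>2 Q:11>2 R:12>9)
P1 drop E (B beats it: P:4>2 Q:11>8 R:12>9)
P2 drop P (Q beats it: B:12>9 C:6>3 D:10>8)
P1→{B,C,D} P2→{Q,R}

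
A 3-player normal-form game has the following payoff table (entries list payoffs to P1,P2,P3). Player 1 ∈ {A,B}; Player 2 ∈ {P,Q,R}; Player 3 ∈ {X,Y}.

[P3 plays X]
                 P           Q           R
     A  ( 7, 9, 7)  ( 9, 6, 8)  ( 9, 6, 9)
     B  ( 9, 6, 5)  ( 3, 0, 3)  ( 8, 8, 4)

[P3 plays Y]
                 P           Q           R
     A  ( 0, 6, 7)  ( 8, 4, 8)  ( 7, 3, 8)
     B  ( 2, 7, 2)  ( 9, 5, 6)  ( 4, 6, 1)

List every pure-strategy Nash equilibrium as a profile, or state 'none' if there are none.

(A,P,X): not NE [P1→B gives 9>7]
(A,P,Y): not NE [P1→B gives 2>0]
(A,Q,X): not NE [P2→P gives 9>6]
(A,Q,Y): not NE [P1→B gives 9>8; P2→P gives 6>4]
(A,R,X): not NE [P2→P gives 9>6]
(A,R,Y): not NE [P2→P gives 6>3; P3→X gives 9>8]
(B,P,X): not NE [P2→R gives 8>6]
(B,P,Y): not NE [P3→X gives 5>2]
(B,Q,X): not NE [P1→A gives 9>3; P2→R gives 8>0; P3→Y gives 6>3]
(B,Q,Y): not NE [P2→P gives 7>5]
(B,R,X): not NE [P1→A gives 9>8]
(B,R,Y): not NE [P1→A gives 7>4; P2→P gives 7>6; P3→X gives 4>1]

Equilibria: none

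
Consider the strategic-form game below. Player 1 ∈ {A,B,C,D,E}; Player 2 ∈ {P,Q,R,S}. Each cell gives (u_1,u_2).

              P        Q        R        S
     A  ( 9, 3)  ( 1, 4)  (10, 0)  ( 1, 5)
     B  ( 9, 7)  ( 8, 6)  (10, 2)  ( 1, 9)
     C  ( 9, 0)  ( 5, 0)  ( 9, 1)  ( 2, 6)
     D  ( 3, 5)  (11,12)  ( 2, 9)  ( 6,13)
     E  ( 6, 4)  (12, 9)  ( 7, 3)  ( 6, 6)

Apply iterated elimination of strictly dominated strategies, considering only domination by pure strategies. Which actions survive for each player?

P2 drop P (S beats it: A:5>3 B:9>7 C:6>0 D:13>5 E:6>4)
P2 drop R (S beats it: A:5>0 B:9>2 C:6>1 D:13>9 E:6>3)
P1 drop A (C beats it: Q:5>1 S:2>1)
P1 drop B (D beats it: Q:11>8 S:6>1)
P1 drop C (D beats it: Q:11>5 S:6>2)
P1→{D,E} P2→{Q,S}

Survivors P1:{D,E} P2:{Q,S}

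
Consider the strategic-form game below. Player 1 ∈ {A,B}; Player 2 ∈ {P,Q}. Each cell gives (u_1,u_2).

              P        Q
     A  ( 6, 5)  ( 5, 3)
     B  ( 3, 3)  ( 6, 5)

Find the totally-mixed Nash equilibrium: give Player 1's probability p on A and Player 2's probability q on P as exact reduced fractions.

P1 mixes 1/2 on A; P2 mixes 1/4 on P

P1 indiff ⇒ q·6+(1-q)·5 = q·3+(1-q)·6 ⇒ q(3) = (1-q)(1) ⇒ q = 1/4
P2 indiff ⇒ p·5+(1-p)·3 = p·3+(1-p)·5 ⇒ p(2) = (1-p)(2) ⇒ p = 1/2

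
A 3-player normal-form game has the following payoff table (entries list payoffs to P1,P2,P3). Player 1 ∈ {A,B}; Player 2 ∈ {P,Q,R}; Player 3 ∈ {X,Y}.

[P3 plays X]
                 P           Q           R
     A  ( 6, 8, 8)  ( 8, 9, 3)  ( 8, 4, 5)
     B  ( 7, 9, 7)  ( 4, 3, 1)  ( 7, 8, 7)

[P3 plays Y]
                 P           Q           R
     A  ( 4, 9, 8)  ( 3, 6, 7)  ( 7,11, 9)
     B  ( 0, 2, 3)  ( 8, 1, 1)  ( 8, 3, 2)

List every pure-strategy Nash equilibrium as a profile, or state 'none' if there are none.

(A,P,X): not NE [P1→B gives 7>6; P2→Q gives 9>8]
(A,P,Y): not NE [P2→R gives 11>9]
(A,Q,X): not NE [P3→Y gives 7>3]
(A,Q,Y): not NE [P1→B gives 8>3; P2→R gives 11>6]
(A,R,X): not NE [P2→Q gives 9>4; P3→Y gives 9>5]
(A,R,Y): not NE [P1→B gives 8>7]
(B,P,X): NE
(B,P,Y): not NE [P1→A gives 4>0; P2→R gives 3>2; P3→X gives 7>3]
(B,Q,X): not NE [P1→A gives 8>4; P2→P gives 9>3]
(B,Q,Y): not NE [P2→R gives 3>1]
(B,R,X): not NE [P1→A gives 8>7; P2→P gives 9>8]
(B,R,Y): not NE [P3→X gives 7>2]

PSNE = {(B,P,X)}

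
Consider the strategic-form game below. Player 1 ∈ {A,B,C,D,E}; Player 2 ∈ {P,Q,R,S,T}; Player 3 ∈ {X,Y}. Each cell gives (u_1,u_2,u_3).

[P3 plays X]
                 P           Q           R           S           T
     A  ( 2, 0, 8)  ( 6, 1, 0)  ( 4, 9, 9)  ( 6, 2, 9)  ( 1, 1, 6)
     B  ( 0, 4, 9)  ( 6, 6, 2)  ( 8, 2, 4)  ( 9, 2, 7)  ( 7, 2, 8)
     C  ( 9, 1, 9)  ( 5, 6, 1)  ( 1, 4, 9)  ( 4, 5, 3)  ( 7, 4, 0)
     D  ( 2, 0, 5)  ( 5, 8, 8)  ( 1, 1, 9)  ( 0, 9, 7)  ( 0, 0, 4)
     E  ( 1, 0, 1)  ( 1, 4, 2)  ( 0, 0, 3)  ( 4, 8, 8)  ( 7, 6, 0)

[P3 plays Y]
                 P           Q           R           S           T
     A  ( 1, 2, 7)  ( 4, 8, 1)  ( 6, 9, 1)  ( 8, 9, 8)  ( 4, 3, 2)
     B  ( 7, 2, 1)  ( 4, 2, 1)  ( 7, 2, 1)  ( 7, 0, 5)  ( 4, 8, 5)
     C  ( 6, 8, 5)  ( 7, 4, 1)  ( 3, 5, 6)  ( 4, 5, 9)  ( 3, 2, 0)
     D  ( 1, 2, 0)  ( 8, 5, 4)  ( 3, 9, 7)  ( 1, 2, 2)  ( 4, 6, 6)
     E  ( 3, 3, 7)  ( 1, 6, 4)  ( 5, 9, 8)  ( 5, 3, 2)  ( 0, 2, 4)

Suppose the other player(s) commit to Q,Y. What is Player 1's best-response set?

BR_1 = {D}

u_1(A vs Q,Y) = 4
u_1(B vs Q,Y) = 4
u_1(C vs Q,Y) = 7
u_1(D vs Q,Y) = 8
u_1(E vs Q,Y) = 1
max payoff 8 at {D}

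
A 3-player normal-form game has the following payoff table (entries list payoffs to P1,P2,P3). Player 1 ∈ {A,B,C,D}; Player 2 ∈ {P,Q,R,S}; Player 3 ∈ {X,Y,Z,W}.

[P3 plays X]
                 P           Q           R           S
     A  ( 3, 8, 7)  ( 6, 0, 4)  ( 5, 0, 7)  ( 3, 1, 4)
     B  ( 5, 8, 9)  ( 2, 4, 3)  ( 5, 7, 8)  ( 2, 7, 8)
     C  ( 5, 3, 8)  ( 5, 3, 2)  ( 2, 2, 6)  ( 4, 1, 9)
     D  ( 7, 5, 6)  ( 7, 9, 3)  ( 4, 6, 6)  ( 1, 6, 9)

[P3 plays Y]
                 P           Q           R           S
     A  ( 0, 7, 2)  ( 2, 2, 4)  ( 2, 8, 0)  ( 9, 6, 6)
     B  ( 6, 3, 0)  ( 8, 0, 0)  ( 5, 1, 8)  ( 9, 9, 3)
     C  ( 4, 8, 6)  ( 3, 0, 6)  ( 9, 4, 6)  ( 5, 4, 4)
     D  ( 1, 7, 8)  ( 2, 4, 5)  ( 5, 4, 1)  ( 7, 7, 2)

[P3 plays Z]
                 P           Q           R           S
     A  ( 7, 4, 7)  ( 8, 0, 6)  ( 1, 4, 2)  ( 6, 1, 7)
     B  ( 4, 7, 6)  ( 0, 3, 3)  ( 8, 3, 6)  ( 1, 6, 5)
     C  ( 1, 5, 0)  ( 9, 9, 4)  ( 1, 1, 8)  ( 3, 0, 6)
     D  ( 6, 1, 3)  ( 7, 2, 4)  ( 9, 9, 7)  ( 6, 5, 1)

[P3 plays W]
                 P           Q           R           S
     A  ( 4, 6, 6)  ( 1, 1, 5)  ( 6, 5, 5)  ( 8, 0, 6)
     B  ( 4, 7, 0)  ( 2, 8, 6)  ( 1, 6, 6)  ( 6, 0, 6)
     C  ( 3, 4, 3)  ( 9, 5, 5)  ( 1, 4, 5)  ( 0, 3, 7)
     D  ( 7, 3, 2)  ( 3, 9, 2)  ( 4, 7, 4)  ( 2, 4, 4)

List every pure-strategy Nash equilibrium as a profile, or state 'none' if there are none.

(A,P,X): not NE [P1→D gives 7>3]
(A,P,Y): not NE [P1→B gives 6>0; P2→R gives 8>7; P3→Z gives 7>2]
(A,P,Z): NE
(A,P,W): not NE [P1→D gives 7>4; P3→Z gives 7>6]
(A,Q,X): not NE [P1→D gives 7>6; P2→P gives 8>0; P3→Z gives 6>4]
(A,Q,Y): not NE [P1→B gives 8>2; P2→R gives 8>2; P3→Z gives 6>4]
(A,Q,Z): not NE [P1→C gives 9>8; P2→R gives 4>0]
(A,Q,W): not NE [P1→C gives 9>1; P2→P gives 6>1; P3→Z gives 6>5]
(A,R,X): not NE [P2→P gives 8>0]
(A,R,Y): not NE [P1→C gives 9>2; P3→X gives 7>0]
(A,R,Z): not NE [P1→D gives 9>1; P3→X gives 7>2]
(A,R,W): not NE [P2→P gives 6>5; P3→X gives 7>5]
(A,S,X): not NE [P1→C gives 4>3; P2→P gives 8>1; P3→Z gives 7>4]
(A,S,Y): not NE [P2→R gives 8>6; P3→Z gives 7>6]
(A,S,Z): not NE [P2→R gives 4>1]
(A,S,W): not NE [P2→P gives 6>0; P3→Z gives 7>6]
(B,P,X): not NE [P1→D gives 7>5]
(B,P,Y): not NE [P2→S gives 9>3; P3→X gives 9>0]
(B,P,Z): not NE [P1→A gives 7>4; P3→X gives 9>6]
(B,P,W): not NE [P1→D gives 7>4; P2→Q gives 8>7; P3→X gives 9>0]
(B,Q,X): not NE [P1→D gives 7>2; P2→P gives 8>4; P3→W gives 6>3]
(B,Q,Y): not NE [P2→S gives 9>0; P3→W gives 6>0]
(B,Q,Z): not NE [P1→C gives 9>0; P2→P gives 7>3; P3→W gives 6>3]
(B,Q,W): not NE [P1→C gives 9>2]
(B,R,X): not NE [P2→P gives 8>7]
(B,R,Y): not NE [P1→C gives 9>5; P2→S gives 9>1]
(B,R,Z): not NE [P1→D gives 9>8; P2→P gives 7>3; P3→Y gives 8>6]
(B,R,W): not NE [P1→A gives 6>1; P2→Q gives 8>6; P3→Y gives 8>6]
(B,S,X): not NE [P1→C gives 4>2; P2→P gives 8>7]
(B,S,Y): not NE [P3→X gives 8>3]
(B,S,Z): not NE [P1→D gives 6>1; P2→P gives 7>6; P3→X gives 8>5]
(B,S,W): not NE [P1→A gives 8>6; P2→Q gives 8>0; P3→X gives 8>6]
(C,P,X): not NE [P1→D gives 7>5]
(C,P,Y): not NE [P1→B gives 6>4; P3→X gives 8>6]
(C,P,Z): not NE [P1→A gives 7>1; P2→Q gives 9>5; P3→X gives 8>0]
(C,P,W): not NE [P1→D gives 7>3; P2→Q gives 5>4; P3→X gives 8>3]
(C,Q,X): not NE [P1→D gives 7>5; P3→Y gives 6>2]
(C,Q,Y): not NE [P1→B gives 8>3; P2→P gives 8>0]
(C,Q,Z): not NE [P3→Y gives 6>4]
(C,Q,W): not NE [P3→Y gives 6>5]
(C,R,X): not NE [P1→B gives 5>2; P2→Q gives 3>2; P3→Z gives 8>6]
(C,R,Y): not NE [P2→P gives 8>4; P3→Z gives 8>6]
(C,R,Z): not NE [P1→D gives 9>1; P2→Q gives 9>1]
(C,R,W): not NE [P1→A gives 6>1; P2→Q gives 5>4; P3→Z gives 8>5]
(C,S,X): not NE [P2→Q gives 3>1]
(C,S,Y): not NE [P1→B gives 9>5; P2→P gives 8>4; P3→X gives 9>4]
(C,S,Z): not NE [P1→D gives 6>3; P2→Q gives 9>0; P3→X gives 9>6]
(C,S,W): not NE [P1→A gives 8>0; P2→Q gives 5>3; P3→X gives 9>7]
(D,P,X): not NE [P2→Q gives 9>5; P3→Y gives 8>6]
(D,P,Y): not NE [P1→B gives 6>1]
(D,P,Z): not NE [P1→A gives 7>6; P2→R gives 9>1; P3→Y gives 8>3]
(D,P,W): not NE [P2→Q gives 9>3; P3→Y gives 8>2]
(D,Q,X): not NE [P3→Y gives 5>3]
(D,Q,Y): not NE [P1→B gives 8>2; P2→S gives 7>4]
(D,Q,Z): not NE [P1→C gives 9>7; P2→R gives 9>2; P3→Y gives 5>4]
(D,Q,W): not NE [P1→C gives 9>3; P3→Y gives 5>2]
(D,R,X): not NE [P1→B gives 5>4; P2→Q gives 9>6; P3→Z gives 7>6]
(D,R,Y): not NE [P1→C gives 9>5; P2→S gives 7>4; P3→Z gives 7>1]
(D,R,Z): NE
(D,R,W): not NE [P1→A gives 6>4; P2→Q gives 9>7; P3→Z gives 7>4]
(D,S,X): not NE [P1→C gives 4>1; P2→Q gives 9>6]
(D,S,Y): not NE [P1→B gives 9>7; P3→X gives 9>2]
(D,S,Z): not NE [P2→R gives 9>5; P3→X gives 9>1]
(D,S,W): not NE [P1→A gives 8>2; P2→Q gives 9>4; P3→X gives 9>4]

NE set: (A,P,Z), (D,R,Z)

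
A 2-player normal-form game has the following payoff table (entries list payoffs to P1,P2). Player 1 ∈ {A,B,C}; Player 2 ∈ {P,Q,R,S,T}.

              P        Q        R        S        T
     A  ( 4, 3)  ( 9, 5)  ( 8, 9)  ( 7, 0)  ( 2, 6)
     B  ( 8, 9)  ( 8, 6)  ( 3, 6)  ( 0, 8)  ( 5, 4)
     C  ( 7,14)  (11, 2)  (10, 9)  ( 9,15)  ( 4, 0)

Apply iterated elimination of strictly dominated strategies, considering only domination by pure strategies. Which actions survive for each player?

Remaining: P1:{B,C} P2:{P,S}

P1 drop A (C beats it: P:7>4 Q:11>9 R:10>8 S:9>7 T:4>2)
P2 drop Q (P beats it: B:9>6 C:14>2)
P2 drop R (P beats it: B:9>6 C:14>9)
P2 drop T (P beats it: B:9>4 C:14>0)
P1→{B,C} P2→{P,S}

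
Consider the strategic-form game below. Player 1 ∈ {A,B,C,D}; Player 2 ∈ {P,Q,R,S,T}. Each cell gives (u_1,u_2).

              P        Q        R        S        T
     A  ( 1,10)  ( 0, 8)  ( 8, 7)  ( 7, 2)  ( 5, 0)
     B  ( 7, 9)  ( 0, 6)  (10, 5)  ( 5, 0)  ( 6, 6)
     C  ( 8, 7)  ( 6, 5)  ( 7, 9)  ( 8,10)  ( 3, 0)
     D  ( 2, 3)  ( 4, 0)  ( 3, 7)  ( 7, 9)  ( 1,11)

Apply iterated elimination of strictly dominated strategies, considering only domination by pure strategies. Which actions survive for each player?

P1 drop D (C beats it: P:8>2 Q:6>4 R:7>3 S:8>7 T:3>1)
P2 drop Q (P beats it: A:10>8 B:9>6 C:7>5)
P2 drop T (P beats it: A:10>0 B:9>6 C:7>0)
P1→{A,B,C} P2→{P,R,S}

Survivors P1:{A,B,C} P2:{P,R,S}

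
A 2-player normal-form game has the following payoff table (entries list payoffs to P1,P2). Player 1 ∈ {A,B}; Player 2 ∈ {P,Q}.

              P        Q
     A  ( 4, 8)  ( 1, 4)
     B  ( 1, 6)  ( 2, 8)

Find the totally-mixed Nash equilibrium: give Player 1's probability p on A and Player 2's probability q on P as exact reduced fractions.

P1 mixes 1/3 on A; P2 mixes 1/4 on P

P1 indiff ⇒ q·4+(1-q)·1 = q·1+(1-q)·2 ⇒ q(3) = (1-q)(1) ⇒ q = 1/4
P2 indiff ⇒ p·8+(1-p)·6 = p·4+(1-p)·8 ⇒ p(4) = (1-p)(2) ⇒ p = 1/3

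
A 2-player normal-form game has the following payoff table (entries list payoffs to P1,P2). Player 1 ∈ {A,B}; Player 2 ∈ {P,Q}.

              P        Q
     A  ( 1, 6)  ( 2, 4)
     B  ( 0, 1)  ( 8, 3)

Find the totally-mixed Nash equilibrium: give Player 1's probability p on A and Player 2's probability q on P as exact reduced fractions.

(p,q) = (1/2, 6/7)

P1 indiff ⇒ q·1+(1-q)·2 = q·0+(1-q)·8 ⇒ q(1) = (1-q)(6) ⇒ q = 6/7
P2 indiff ⇒ p·6+(1-p)·1 = p·4+(1-p)·3 ⇒ p(2) = (1-p)(2) ⇒ p = 1/2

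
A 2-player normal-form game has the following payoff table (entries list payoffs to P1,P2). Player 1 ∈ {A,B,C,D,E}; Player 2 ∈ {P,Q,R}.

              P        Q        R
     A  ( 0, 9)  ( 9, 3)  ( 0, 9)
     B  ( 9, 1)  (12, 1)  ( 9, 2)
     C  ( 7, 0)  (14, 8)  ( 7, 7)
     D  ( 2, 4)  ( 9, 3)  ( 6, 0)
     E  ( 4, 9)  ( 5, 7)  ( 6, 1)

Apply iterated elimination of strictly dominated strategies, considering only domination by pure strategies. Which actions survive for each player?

P1 drop A (B beats it: P:9>0 Q:12>9 R:9>0)
P1 drop D (B beats it: P:9>2 Q:12>9 R:9>6)
P1 drop E (B beats it: P:9>4 Q:12>5 R:9>6)
P2 drop P (R beats it: B:2>1 C:7>0)
P1→{B,C} P2→{Q,R}

Survivors P1:{B,C} P2:{Q,R}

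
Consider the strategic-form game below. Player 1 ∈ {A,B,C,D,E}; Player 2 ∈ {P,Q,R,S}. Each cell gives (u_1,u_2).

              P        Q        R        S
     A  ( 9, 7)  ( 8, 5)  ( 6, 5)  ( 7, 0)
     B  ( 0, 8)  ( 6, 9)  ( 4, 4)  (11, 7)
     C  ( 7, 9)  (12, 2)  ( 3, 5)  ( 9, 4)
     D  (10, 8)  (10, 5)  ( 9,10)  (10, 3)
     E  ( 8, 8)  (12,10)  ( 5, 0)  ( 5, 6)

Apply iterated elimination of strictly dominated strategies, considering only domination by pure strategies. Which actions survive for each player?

P1 drop A (D beats it: P:10>9 Q:10>8 R:9>6 S:10>7)
P2 drop S (P beats it: B:8>7 C:9>4 D:8>3 E:8>6)
P1 drop B (D beats it: P:10>0 Q:10>6 R:9>4)
P1→{C,D,E} P2→{P,Q,R}

Remaining: P1:{C,D,E} P2:{P,Q,R}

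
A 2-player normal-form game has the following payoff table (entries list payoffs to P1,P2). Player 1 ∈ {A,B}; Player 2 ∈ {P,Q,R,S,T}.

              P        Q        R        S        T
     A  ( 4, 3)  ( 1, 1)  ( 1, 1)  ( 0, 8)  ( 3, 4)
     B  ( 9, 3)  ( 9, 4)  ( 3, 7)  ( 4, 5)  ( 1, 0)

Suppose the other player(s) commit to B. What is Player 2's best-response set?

BR_2 = {R}

u_2(P vs B) = 3
u_2(Q vs B) = 4
u_2(R vs B) = 7
u_2(S vs B) = 5
u_2(T vs B) = 0
max payoff 7 at {R}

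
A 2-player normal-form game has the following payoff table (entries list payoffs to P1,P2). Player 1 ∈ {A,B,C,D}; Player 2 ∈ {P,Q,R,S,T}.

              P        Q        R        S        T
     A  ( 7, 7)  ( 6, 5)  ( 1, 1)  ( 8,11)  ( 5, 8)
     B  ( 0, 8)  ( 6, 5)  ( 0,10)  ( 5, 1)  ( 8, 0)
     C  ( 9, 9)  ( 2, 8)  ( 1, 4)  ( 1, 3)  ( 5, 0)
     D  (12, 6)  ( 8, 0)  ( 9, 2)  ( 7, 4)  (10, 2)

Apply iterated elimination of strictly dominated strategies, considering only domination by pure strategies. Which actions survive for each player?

P1 drop B (D beats it: P:12>0 Q:8>6 R:9>0 S:7>5 T:10>8)
P1 drop C (D beats it: P:12>9 Q:8>2 R:9>1 S:7>1 T:10>5)
P2 drop Q (P beats it: A:7>5 D:6>0)
P2 drop R (P beats it: A:7>1 D:6>2)
P2 drop T (S beats it: A:11>8 D:4>2)
P1→{A,D} P2→{P,S}

Remaining: P1:{A,D} P2:{P,S}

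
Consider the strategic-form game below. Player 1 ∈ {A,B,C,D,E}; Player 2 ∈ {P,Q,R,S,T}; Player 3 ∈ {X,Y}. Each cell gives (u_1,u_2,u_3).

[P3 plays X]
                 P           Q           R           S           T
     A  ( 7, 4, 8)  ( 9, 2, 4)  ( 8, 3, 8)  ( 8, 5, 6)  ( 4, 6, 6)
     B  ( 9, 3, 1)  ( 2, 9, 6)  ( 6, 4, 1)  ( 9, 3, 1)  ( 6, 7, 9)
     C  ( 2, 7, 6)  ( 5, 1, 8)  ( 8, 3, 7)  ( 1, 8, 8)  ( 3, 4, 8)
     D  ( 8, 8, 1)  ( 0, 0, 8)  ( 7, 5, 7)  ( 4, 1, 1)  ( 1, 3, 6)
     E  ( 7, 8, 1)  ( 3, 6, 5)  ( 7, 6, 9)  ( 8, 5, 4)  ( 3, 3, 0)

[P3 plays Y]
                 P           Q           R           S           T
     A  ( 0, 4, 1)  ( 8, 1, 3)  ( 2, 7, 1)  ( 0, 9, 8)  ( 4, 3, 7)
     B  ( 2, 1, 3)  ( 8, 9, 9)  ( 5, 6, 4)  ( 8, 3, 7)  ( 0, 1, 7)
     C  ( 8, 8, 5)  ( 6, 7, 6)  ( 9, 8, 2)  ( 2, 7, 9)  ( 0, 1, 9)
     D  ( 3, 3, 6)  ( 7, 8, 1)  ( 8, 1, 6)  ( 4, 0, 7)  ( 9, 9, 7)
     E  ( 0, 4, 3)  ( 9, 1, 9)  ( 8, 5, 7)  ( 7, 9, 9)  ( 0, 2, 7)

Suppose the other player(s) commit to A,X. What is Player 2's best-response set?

u_2(P vs A,X) = 4
u_2(Q vs A,X) = 2
u_2(R vs A,X) = 3
u_2(S vs A,X) = 5
u_2(T vs A,X) = 6
max payoff 6 at {T}

BR_2 = {T}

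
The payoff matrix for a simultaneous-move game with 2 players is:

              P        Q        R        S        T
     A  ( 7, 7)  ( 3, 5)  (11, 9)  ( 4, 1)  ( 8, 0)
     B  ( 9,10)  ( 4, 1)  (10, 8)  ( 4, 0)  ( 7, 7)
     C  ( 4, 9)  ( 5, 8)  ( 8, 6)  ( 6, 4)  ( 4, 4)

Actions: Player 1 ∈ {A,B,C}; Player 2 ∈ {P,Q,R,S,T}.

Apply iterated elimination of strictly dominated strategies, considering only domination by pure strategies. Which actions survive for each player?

P2 drop Q (P beats it: A:7>5 B:10>1 C:9>8)
P2 drop S (P beats it: A:7>1 B:10>0 C:9>4)
P1 drop C (A beats it: P:7>4 R:11>8 T:8>4)
P2 drop T (P beats it: A:7>0 B:10>7)
P1→{A,B} P2→{P,R}

IESDS → P1:{A,B} P2:{P,R}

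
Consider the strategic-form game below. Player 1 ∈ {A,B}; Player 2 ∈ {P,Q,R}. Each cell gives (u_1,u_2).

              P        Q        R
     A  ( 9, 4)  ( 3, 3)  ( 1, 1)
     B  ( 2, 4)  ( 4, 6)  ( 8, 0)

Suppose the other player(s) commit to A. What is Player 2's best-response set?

P2 best: {P}

u_2(P vs A) = 4
u_2(Q vs A) = 3
u_2(R vs A) = 1
max payoff 4 at {P}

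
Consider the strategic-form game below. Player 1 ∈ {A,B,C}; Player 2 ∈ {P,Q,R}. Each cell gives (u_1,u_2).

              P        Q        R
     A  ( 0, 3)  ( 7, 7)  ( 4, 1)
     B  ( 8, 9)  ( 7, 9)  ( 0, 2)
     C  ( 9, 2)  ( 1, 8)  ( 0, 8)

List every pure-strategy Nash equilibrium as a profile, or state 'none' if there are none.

Nash profiles: (A,Q), (B,Q)

(A,P): not NE [P1→C gives 9>0; P2→Q gives 7>3]
(A,Q): NE
(A,R): not NE [P2→Q gives 7>1]
(B,P): not NE [P1→C gives 9>8]
(B,Q): NE
(B,R): not NE [P1→A gives 4>0; P2→Q gives 9>2]
(C,P): not NE [P2→R gives 8>2]
(C,Q): not NE [P1→B gives 7>1]
(C,R): not NE [P1→A gives 4>0]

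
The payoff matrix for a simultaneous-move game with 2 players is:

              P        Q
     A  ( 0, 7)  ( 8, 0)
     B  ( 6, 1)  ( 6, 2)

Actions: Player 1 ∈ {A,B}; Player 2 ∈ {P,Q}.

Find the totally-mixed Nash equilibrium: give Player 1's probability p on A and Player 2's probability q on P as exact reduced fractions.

P1 indiff ⇒ q·0+(1-q)·8 = q·6+(1-q)·6 ⇒ q(-6) = (1-q)(-2) ⇒ q = 1/4
P2 indiff ⇒ p·7+(1-p)·1 = p·0+(1-p)·2 ⇒ p(7) = (1-p)(1) ⇒ p = 1/8

P1 mixes 1/8 on A; P2 mixes 1/4 on P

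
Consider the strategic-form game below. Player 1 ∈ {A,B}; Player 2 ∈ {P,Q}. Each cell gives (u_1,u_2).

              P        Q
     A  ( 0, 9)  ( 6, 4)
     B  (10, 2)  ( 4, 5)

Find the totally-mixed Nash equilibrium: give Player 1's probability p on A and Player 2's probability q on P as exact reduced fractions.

P1 mixes 3/8 on A; P2 mixes 1/6 on P

P1 indiff ⇒ q·0+(1-q)·6 = q·10+(1-q)·4 ⇒ q(-10) = (1-q)(-2) ⇒ q = 1/6
P2 indiff ⇒ p·9+(1-p)·2 = p·4+(1-p)·5 ⇒ p(5) = (1-p)(3) ⇒ p = 3/8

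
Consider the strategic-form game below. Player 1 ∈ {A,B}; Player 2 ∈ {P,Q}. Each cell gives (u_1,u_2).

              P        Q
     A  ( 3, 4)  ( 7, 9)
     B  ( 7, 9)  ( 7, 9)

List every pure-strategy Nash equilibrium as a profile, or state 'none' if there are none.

(A,P): not NE [P1→B gives 7>3; P2→Q gives 9>4]
(A,Q): NE
(B,P): NE
(B,Q): NE

NE set: (A,Q), (B,P), (B,Q)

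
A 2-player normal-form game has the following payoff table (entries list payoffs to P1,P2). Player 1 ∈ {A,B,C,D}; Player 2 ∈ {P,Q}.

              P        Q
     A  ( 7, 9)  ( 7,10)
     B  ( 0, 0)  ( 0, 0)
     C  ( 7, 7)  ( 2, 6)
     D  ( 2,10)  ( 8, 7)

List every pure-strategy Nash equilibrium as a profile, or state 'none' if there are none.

NE set: (C,P)

(A,P): not NE [P2→Q gives 10>9]
(A,Q): not NE [P1→D gives 8>7]
(B,P): not NE [P1→C gives 7>0]
(B,Q): not NE [P1→D gives 8>0]
(C,P): NE
(C,Q): not NE [P1→D gives 8>2; P2→P gives 7>6]
(D,P): not NE [P1→C gives 7>2]
(D,Q): not NE [P2→P gives 10>7]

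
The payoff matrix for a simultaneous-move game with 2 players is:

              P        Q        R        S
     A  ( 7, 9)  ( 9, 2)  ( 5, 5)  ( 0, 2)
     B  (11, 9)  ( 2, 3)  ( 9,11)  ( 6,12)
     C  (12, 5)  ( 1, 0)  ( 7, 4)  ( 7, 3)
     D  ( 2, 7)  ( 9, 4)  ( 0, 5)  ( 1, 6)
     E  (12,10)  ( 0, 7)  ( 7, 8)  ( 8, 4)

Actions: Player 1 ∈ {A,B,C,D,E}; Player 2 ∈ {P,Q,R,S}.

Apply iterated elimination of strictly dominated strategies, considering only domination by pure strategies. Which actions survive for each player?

IESDS → P1:{B,C,E} P2:{P,R,S}

P2 drop Q (P beats it: A:9>2 B:9>3 C:5>0 D:7>4 E:10>7)
P1 drop A (B beats it: P:11>7 R:9>5 S:6>0)
P1 drop D (B beats it: P:11>2 R:9>0 S:6>1)
P1→{B,C,E} P2→{P,R,S}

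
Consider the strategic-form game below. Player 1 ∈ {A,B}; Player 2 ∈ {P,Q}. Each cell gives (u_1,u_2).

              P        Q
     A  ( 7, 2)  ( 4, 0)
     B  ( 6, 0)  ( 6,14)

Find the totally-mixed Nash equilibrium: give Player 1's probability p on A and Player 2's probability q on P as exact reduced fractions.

p=7/8, q=2/3

P1 indiff ⇒ q·7+(1-q)·4 = q·6+(1-q)·6 ⇒ q(1) = (1-q)(2) ⇒ q = 2/3
P2 indiff ⇒ p·2+(1-p)·0 = p·0+(1-p)·14 ⇒ p(2) = (1-p)(14) ⇒ p = 7/8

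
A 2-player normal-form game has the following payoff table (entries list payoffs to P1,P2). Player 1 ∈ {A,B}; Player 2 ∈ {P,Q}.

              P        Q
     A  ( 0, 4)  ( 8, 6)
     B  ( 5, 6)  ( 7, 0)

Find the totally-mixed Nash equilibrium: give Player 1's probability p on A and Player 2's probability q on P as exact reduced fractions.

p=3/4, q=1/6

P1 indiff ⇒ q·0+(1-q)·8 = q·5+(1-q)·7 ⇒ q(-5) = (1-q)(-1) ⇒ q = 1/6
P2 indiff ⇒ p·4+(1-p)·6 = p·6+(1-p)·0 ⇒ p(-2) = (1-p)(-6) ⇒ p = 3/4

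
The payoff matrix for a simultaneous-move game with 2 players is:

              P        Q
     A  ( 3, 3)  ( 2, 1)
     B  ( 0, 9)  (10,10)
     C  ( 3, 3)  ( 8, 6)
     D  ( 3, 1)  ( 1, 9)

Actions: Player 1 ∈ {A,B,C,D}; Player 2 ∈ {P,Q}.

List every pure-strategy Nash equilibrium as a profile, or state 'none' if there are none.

PSNE = {(A,P), (B,Q)}

(A,P): NE
(A,Q): not NE [P1→B gives 10>2; P2→P gives 3>1]
(B,P): not NE [P1→D gives 3>0; P2→Q gives 10>9]
(B,Q): NE
(C,P): not NE [P2→Q gives 6>3]
(C,Q): not NE [P1→B gives 10>8]
(D,P): not NE [P2→Q gives 9>1]
(D,Q): not NE [P1→B gives 10>1]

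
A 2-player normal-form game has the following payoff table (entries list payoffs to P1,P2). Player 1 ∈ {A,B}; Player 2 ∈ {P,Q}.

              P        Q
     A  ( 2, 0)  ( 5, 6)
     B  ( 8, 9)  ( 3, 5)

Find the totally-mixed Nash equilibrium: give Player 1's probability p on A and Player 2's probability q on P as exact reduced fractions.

p=2/5, q=1/4

P1 indiff ⇒ q·2+(1-q)·5 = q·8+(1-q)·3 ⇒ q(-6) = (1-q)(-2) ⇒ q = 1/4
P2 indiff ⇒ p·0+(1-p)·9 = p·6+(1-p)·5 ⇒ p(-6) = (1-p)(-4) ⇒ p = 2/5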